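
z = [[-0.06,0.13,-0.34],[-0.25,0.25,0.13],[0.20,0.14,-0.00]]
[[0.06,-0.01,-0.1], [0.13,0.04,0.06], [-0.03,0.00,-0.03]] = z @ [[-0.31,-0.04,-0.12], [0.21,0.07,-0.04], [-0.03,0.06,0.3]]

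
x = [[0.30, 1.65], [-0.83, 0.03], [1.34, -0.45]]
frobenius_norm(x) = 2.35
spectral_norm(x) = 1.72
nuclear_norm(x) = 3.31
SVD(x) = [[-0.85, 0.51],  [-0.17, -0.49],  [0.49, 0.71]] @ diag([1.7235143858971724, 1.590565359111499]) @ [[0.32, -0.95], [0.95, 0.32]]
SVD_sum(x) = [[-0.47, 1.39], [-0.09, 0.28], [0.27, -0.81]] + [[0.77, 0.26], [-0.74, -0.25], [1.07, 0.36]]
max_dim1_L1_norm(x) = 1.95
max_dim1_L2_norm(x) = 1.68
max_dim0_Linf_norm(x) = 1.65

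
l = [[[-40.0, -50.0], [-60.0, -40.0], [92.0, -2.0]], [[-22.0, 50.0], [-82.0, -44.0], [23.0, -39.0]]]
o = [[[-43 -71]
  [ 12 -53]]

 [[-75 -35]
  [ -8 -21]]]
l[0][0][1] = -50.0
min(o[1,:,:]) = -75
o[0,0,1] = -71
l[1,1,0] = -82.0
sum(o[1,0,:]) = -110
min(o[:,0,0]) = -75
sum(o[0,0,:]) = -114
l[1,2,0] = 23.0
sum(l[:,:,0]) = -89.0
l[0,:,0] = [-40.0, -60.0, 92.0]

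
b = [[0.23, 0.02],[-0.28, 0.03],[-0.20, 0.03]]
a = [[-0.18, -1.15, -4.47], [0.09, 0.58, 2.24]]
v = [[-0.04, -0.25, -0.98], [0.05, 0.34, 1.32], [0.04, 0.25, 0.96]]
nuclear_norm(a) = 5.17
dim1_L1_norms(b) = [0.25, 0.31, 0.23]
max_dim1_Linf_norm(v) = 1.32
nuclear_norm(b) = 0.45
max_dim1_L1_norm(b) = 0.31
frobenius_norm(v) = 1.97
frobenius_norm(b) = 0.42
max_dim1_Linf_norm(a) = 4.47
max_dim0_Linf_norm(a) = 4.47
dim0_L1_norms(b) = [0.71, 0.08]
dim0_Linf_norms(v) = [0.05, 0.34, 1.32]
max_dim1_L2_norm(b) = 0.28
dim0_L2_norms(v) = [0.08, 0.49, 1.9]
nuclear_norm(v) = 1.97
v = b @ a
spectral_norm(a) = 5.17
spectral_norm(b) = 0.41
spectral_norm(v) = 1.97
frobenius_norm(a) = 5.17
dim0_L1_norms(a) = [0.27, 1.73, 6.71]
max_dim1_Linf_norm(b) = 0.28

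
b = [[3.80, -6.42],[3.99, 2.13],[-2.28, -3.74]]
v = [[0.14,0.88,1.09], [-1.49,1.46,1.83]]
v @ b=[[1.56, -3.10], [-4.01, 5.83]]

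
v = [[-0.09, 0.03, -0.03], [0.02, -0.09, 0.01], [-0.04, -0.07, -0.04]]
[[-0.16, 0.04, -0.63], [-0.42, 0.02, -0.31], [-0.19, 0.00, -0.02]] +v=[[-0.25, 0.07, -0.66], [-0.4, -0.07, -0.3], [-0.23, -0.07, -0.06]]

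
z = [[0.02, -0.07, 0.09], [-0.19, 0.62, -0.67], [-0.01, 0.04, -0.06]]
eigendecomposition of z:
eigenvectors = [[-0.11, 0.91, -0.57], [0.99, 0.41, 0.51], [0.06, 0.12, 0.65]]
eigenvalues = [0.6, 0.0, -0.02]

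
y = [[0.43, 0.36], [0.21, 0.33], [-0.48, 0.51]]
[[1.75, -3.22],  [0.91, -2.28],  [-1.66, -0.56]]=y @ [[3.8, -3.68], [0.33, -4.56]]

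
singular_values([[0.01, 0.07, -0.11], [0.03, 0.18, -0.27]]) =[0.35, 0.0]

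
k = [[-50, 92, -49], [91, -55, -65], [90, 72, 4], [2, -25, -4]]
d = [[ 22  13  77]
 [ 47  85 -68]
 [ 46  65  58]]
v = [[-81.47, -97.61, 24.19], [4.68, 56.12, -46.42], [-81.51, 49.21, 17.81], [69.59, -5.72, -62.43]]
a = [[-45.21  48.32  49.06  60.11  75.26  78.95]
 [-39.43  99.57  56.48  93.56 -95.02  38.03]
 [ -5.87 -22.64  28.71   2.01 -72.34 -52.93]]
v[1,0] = 4.68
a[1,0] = -39.43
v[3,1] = -5.72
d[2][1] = 65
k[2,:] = [90, 72, 4]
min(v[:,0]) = -81.51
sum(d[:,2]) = 67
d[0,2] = 77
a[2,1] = -22.64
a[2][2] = 28.71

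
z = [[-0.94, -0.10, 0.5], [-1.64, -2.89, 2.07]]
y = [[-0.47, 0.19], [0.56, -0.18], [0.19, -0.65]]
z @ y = [[0.48,-0.49], [-0.45,-1.14]]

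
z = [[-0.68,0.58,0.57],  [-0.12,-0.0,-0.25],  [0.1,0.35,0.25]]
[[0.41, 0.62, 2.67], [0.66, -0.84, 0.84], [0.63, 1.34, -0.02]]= z @ [[0.24,  2.31,  -3.50], [3.69,  1.55,  2.13], [-2.75,  2.27,  -1.66]]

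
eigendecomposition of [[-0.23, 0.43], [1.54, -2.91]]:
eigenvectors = [[0.88, -0.15], [0.47, 0.99]]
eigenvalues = [-0.0, -3.14]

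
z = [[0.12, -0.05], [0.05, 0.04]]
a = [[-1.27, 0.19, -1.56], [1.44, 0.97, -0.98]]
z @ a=[[-0.22, -0.03, -0.14], [-0.01, 0.05, -0.12]]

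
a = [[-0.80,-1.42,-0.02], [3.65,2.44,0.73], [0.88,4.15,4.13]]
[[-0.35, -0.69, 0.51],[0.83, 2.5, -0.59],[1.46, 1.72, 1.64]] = a @ [[0.06,0.54,-0.1], [0.21,0.18,-0.31], [0.13,0.12,0.73]]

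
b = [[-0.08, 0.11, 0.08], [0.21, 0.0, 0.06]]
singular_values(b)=[0.23, 0.14]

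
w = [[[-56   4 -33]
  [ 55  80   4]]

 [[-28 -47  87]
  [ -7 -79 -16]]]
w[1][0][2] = 87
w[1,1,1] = -79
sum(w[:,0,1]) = -43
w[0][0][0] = -56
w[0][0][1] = 4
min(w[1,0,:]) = -47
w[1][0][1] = -47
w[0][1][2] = 4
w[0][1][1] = 80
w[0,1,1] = 80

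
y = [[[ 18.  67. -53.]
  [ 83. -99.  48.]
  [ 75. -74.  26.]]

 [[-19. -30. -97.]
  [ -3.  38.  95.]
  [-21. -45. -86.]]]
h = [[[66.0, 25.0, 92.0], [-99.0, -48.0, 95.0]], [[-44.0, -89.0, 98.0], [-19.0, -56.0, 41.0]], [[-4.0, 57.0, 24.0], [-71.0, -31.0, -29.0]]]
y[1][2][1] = -45.0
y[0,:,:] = [[18.0, 67.0, -53.0], [83.0, -99.0, 48.0], [75.0, -74.0, 26.0]]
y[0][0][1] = 67.0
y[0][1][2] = 48.0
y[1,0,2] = -97.0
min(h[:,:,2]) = -29.0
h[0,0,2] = 92.0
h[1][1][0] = -19.0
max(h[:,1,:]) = 95.0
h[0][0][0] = 66.0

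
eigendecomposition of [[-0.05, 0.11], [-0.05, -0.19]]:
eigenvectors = [[(0.83+0j), (0.83-0j)], [-0.53+0.18j, (-0.53-0.18j)]]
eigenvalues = [(-0.12+0.02j), (-0.12-0.02j)]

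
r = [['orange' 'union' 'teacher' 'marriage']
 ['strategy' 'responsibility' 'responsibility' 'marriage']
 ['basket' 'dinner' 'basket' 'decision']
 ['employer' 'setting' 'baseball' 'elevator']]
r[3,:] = ['employer', 'setting', 'baseball', 'elevator']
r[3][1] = 'setting'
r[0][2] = 'teacher'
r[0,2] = 'teacher'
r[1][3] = 'marriage'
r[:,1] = ['union', 'responsibility', 'dinner', 'setting']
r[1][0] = 'strategy'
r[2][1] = 'dinner'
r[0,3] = 'marriage'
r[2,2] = 'basket'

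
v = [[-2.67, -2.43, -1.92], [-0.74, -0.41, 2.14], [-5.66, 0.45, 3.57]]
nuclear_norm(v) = 12.26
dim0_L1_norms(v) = [9.07, 3.29, 7.63]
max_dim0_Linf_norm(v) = 5.66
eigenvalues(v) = [5.69, -3.43, -1.77]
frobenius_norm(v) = 8.19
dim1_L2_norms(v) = [4.09, 2.3, 6.71]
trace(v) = 0.49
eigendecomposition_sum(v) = [[1.00, -0.5, -1.41], [-1.14, 0.57, 1.61], [-2.92, 1.46, 4.12]] + [[-4.58, -3.66, -0.14], [1.57, 1.26, 0.05], [-3.80, -3.04, -0.11]] + [[0.9, 1.73, -0.37], [-1.17, -2.24, 0.48], [1.06, 2.03, -0.43]]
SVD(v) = [[-0.20, 0.96, -0.20],[-0.24, -0.25, -0.94],[-0.95, -0.14, 0.28]] @ diag([7.034916894029544, 3.9996748395675588, 1.2292458955912609]) @ [[0.86, 0.02, -0.5],[-0.4, -0.57, -0.72],[-0.30, 0.82, -0.49]]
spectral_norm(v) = 7.03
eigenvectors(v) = [[0.3, -0.74, 0.50], [-0.35, 0.26, -0.64], [-0.89, -0.62, 0.58]]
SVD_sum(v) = [[-1.21, -0.03, 0.7], [-1.49, -0.04, 0.86], [-5.77, -0.15, 3.35]] + [[-1.54,-2.19,-2.74], [0.40,0.57,0.72], [0.22,0.31,0.39]] + [[0.08, -0.21, 0.12],[0.35, -0.94, 0.56],[-0.11, 0.29, -0.17]]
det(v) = 34.59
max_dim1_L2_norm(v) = 6.71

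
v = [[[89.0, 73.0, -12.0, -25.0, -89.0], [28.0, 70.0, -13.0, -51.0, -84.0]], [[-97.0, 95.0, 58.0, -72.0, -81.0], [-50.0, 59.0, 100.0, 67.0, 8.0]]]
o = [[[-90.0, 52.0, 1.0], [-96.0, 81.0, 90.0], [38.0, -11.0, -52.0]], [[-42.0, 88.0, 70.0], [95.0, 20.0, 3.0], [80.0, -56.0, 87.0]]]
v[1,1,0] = -50.0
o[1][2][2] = 87.0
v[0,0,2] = -12.0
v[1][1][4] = 8.0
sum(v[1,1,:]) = 184.0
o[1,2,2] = 87.0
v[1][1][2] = 100.0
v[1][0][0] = -97.0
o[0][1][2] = 90.0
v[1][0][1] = 95.0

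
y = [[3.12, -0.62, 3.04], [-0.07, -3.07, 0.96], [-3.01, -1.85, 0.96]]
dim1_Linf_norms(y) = [3.12, 3.07, 3.01]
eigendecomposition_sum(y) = [[(1.57+0.94j), -0.47+0.55j, (1.55-1.07j)], [(-0.16+0.29j), (-0.1-0.08j), 0.21+0.28j], [-1.56+1.11j, -0.33-0.68j, (0.37+1.93j)]] + [[1.57-0.94j,(-0.47-0.55j),(1.55+1.07j)],[-0.16-0.29j,(-0.1+0.08j),(0.21-0.28j)],[-1.56-1.11j,(-0.33+0.68j),(0.37-1.93j)]] + [[-0.03+0.00j, (0.32-0j), -0.06+0.00j], [0.25-0.00j, -2.86+0.00j, (0.55-0j)], [0.10-0.00j, (-1.19+0j), 0.23-0.00j]]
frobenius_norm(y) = 6.57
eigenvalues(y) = [(1.84+2.78j), (1.84-2.78j), (-2.66+0j)]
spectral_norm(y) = 4.75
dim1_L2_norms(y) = [4.4, 3.22, 3.66]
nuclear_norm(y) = 10.50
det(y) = -29.60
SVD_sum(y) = [[3.66,0.05,2.06], [0.32,0.0,0.18], [-1.90,-0.03,-1.07]] + [[-0.32, -0.98, 0.59], [-0.81, -2.49, 1.51], [-0.76, -2.32, 1.4]] + [[-0.22, 0.31, 0.39], [0.42, -0.58, -0.73], [-0.36, 0.49, 0.62]]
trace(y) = 1.01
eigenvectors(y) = [[0.28+0.63j, (0.28-0.63j), (0.1+0j)],[(-0.11+0.06j), -0.11-0.06j, (-0.92+0j)],[-0.72+0.00j, -0.72-0.00j, (-0.38+0j)]]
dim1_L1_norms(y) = [6.78, 4.1, 5.82]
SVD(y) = [[-0.89, 0.28, -0.37], [-0.08, 0.70, 0.71], [0.46, 0.65, -0.60]] @ diag([4.746092946557165, 4.299556685899649, 1.4506598661905332]) @ [[-0.87, -0.01, -0.49], [-0.27, -0.82, 0.50], [0.41, -0.57, -0.71]]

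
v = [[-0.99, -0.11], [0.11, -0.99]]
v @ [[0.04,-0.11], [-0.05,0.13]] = [[-0.03,0.09], [0.05,-0.14]]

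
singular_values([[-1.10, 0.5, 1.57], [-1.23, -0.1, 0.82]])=[2.41, 0.57]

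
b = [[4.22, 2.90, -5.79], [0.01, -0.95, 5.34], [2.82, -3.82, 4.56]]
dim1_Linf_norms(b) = [5.79, 5.34, 4.56]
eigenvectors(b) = [[0.06-0.56j, 0.06+0.56j, (-0.6+0j)], [(-0.3+0.45j), -0.30-0.45j, (-0.65+0j)], [-0.63+0.00j, (-0.63-0j), (-0.46+0j)]]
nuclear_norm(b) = 17.08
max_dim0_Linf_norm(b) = 5.79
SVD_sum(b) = [[0.97, 3.07, -6.22],  [-0.72, -2.26, 4.58],  [-0.74, -2.34, 4.74]] + [[3.13, -0.72, 0.13], [0.43, -0.10, 0.02], [3.69, -0.85, 0.16]] + [[0.11,0.55,0.29], [0.29,1.41,0.74], [-0.13,-0.64,-0.33]]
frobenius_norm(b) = 11.51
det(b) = 96.05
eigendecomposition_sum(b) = [[(1.38+0.91j), (0.54-2.27j), -2.54+1.99j], [(-0.79-1.38j), (-1.45+1.72j), (3.05-0.61j)], [(0.84-1.66j), -2.61-0.31j, (2.55+2.59j)]] + [[(1.38-0.91j), 0.54+2.27j, -2.54-1.99j], [-0.79+1.38j, (-1.45-1.72j), (3.05+0.61j)], [(0.84+1.66j), -2.61+0.31j, (2.55-2.59j)]] + [[1.47-0.00j, (1.81-0j), -0.70-0.00j], [1.58-0.00j, (1.95-0j), -0.76-0.00j], [1.13-0.00j, 1.40-0.00j, (-0.54-0j)]]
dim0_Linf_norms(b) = [4.22, 3.82, 5.79]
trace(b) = 7.83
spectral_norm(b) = 10.20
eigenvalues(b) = [(2.47+5.22j), (2.47-5.22j), (2.88+0j)]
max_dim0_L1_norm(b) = 15.69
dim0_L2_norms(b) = [5.08, 4.89, 9.1]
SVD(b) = [[-0.69, -0.64, -0.34], [0.51, -0.09, -0.86], [0.52, -0.76, 0.39]] @ diag([10.198583615095853, 4.993007309369487, 1.8862317605430285]) @ [[-0.14, -0.44, 0.89], [-0.97, 0.22, -0.04], [-0.18, -0.87, -0.46]]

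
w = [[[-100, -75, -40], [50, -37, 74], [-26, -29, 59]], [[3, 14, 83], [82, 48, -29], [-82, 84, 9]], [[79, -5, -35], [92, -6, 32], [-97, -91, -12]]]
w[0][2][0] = -26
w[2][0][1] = -5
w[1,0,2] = 83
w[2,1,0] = 92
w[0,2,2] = 59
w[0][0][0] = -100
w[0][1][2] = 74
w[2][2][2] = -12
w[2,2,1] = -91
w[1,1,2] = -29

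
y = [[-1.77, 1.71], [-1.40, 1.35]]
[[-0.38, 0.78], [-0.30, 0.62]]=y @ [[0.08, -0.70], [-0.14, -0.27]]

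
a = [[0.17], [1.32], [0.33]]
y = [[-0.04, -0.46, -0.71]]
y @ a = [[-0.85]]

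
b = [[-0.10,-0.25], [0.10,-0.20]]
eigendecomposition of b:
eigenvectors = [[0.85+0.00j,  (0.85-0j)], [(0.17-0.51j),  (0.17+0.51j)]]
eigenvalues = [(-0.15+0.15j), (-0.15-0.15j)]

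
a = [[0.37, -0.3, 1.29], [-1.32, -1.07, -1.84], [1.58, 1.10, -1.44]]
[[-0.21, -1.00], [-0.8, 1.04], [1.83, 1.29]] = a@[[0.65, -0.02], [0.39, 0.27], [-0.26, -0.71]]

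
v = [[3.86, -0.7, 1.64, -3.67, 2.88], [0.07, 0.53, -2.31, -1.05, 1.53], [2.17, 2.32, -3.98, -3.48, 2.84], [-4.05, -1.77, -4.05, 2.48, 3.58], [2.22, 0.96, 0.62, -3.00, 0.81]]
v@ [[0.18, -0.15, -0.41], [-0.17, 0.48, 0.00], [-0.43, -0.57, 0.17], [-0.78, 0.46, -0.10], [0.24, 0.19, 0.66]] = [[3.66, -2.99, 0.96], [2.1, 1.37, 0.69], [5.1, 2.0, 0.66], [0.24, 3.89, 3.09], [2.50, -1.45, 0.03]]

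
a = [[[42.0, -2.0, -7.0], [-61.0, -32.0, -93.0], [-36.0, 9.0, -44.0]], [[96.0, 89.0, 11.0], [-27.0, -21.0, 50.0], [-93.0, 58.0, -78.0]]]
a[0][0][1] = -2.0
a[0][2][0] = -36.0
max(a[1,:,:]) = 96.0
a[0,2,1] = 9.0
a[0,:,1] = [-2.0, -32.0, 9.0]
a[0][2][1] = 9.0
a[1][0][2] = 11.0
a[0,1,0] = -61.0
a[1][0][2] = 11.0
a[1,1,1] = -21.0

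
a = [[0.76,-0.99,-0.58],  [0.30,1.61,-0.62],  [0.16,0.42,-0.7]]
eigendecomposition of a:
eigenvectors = [[(0.9+0j),0.90-0.00j,0.52+0.00j], [(-0.3-0.31j),-0.30+0.31j,(0.17+0j)], [(-0.01-0.07j),-0.01+0.07j,(0.84+0j)]]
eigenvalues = [(1.09+0.38j), (1.09-0.38j), (-0.52+0j)]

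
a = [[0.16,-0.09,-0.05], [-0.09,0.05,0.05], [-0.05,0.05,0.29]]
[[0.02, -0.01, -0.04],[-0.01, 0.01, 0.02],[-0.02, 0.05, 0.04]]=a @ [[0.0, -0.09, 0.00], [-0.15, -0.18, 0.36], [-0.05, 0.2, 0.08]]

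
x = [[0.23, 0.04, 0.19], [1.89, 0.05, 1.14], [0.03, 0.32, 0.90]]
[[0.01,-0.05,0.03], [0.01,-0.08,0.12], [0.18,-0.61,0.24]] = x@[[-0.13,0.28,-0.11],[-0.07,-0.51,-0.06],[0.23,-0.51,0.29]]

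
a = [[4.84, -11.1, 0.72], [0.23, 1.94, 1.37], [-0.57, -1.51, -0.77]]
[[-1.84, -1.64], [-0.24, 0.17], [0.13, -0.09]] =a @ [[-0.08, -0.11], [0.11, 0.1], [-0.32, 0.00]]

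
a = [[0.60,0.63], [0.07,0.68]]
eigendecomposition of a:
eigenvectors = [[-0.96, -0.93], [0.27, -0.37]]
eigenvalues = [0.43, 0.85]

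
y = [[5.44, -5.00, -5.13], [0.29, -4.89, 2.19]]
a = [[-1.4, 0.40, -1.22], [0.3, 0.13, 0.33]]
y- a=[[6.84,  -5.40,  -3.91],[-0.01,  -5.02,  1.86]]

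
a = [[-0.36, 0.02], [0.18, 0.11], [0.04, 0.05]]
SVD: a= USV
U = [[-0.88, -0.47], [0.47, -0.79], [0.11, -0.39]]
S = [0.41, 0.12]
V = [[1.00, 0.10], [0.1, -1.0]]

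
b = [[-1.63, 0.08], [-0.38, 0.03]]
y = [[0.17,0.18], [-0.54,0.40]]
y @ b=[[-0.35,0.02], [0.73,-0.03]]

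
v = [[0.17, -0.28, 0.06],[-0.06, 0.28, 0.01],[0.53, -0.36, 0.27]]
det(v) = -0.00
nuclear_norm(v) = 1.03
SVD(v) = [[-0.40, 0.43, -0.81], [0.28, -0.79, -0.55], [-0.87, -0.45, 0.2]] @ diag([0.7874856848593235, 0.23720355248015126, 0.000877970636513835]) @ [[-0.70, 0.64, -0.33],[-0.49, -0.76, -0.43],[0.52, 0.14, -0.84]]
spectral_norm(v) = 0.79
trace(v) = 0.72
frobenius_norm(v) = 0.82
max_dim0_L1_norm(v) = 0.92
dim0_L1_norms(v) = [0.76, 0.92, 0.34]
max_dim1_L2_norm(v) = 0.7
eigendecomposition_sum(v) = [[-0.00,-0.0,0.0], [-0.0,-0.00,0.00], [0.00,0.0,-0.0]] + [[0.2, -0.47, 0.04],[-0.03, 0.07, -0.01],[0.72, -1.71, 0.16]] + [[-0.03, 0.19, 0.02], [-0.03, 0.21, 0.02], [-0.19, 1.34, 0.11]]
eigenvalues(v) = [-0.0, 0.43, 0.29]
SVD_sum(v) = [[0.22, -0.20, 0.10], [-0.15, 0.14, -0.07], [0.48, -0.44, 0.22]] + [[-0.05, -0.08, -0.04], [0.09, 0.14, 0.08], [0.05, 0.08, 0.05]] + [[-0.00, -0.0, 0.00],[-0.00, -0.00, 0.00],[0.0, 0.00, -0.00]]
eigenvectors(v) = [[0.53, 0.27, 0.14], [0.14, -0.04, 0.15], [-0.84, 0.96, 0.98]]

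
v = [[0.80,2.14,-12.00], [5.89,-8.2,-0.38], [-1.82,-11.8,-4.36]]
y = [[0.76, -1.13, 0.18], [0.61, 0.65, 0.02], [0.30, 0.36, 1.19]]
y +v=[[1.56, 1.01, -11.82], [6.50, -7.55, -0.36], [-1.52, -11.44, -3.17]]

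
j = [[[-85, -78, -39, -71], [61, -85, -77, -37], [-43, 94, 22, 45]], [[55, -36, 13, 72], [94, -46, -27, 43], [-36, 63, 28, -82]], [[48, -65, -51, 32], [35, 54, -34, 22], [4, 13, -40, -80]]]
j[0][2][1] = 94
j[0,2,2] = 22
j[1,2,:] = [-36, 63, 28, -82]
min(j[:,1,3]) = -37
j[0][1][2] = -77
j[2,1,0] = 35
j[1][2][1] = 63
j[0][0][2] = -39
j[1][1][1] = -46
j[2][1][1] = 54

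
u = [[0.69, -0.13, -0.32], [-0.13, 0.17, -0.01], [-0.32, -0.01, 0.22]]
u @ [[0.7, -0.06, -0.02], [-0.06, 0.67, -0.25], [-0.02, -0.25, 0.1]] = [[0.50, -0.05, -0.01], [-0.1, 0.12, -0.04], [-0.23, -0.04, 0.03]]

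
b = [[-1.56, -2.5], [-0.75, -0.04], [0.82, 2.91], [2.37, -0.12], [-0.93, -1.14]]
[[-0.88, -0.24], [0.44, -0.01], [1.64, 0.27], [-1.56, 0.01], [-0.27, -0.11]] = b @ [[-0.62, 0.01], [0.74, 0.09]]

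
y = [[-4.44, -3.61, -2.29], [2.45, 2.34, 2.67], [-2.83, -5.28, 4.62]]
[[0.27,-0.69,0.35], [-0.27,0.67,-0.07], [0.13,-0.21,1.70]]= y @ [[0.06, -0.11, 0.02], [-0.11, 0.23, -0.21], [-0.06, 0.15, 0.14]]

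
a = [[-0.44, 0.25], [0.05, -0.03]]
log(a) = [[(-1.11+3.14j), (-3.08+0j)],[-0.62+0.00j, -6.16+3.14j]]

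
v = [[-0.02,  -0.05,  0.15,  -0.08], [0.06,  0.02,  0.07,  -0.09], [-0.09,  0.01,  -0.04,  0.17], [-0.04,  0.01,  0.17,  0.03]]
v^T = [[-0.02, 0.06, -0.09, -0.04], [-0.05, 0.02, 0.01, 0.01], [0.15, 0.07, -0.04, 0.17], [-0.08, -0.09, 0.17, 0.03]]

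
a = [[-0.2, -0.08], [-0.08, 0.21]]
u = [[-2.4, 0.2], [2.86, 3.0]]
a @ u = [[0.25,-0.28],[0.79,0.61]]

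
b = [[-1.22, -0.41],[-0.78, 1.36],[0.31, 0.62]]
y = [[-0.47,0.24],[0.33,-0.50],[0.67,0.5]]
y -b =[[0.75,0.65], [1.11,-1.86], [0.36,-0.12]]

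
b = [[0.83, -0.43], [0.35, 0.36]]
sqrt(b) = [[0.94,-0.27], [0.22,0.65]]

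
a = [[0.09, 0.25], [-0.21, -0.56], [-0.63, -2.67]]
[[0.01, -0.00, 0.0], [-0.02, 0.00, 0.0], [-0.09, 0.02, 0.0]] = a @ [[-0.03,0.01,0.00], [0.04,-0.01,-0.00]]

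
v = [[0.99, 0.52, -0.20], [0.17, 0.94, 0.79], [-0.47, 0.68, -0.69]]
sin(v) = [[0.81, 0.27, -0.23], [0.15, 0.71, 0.62], [-0.38, 0.57, -0.56]]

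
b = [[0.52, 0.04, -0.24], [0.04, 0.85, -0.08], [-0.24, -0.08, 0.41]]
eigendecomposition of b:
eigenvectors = [[0.61,-0.73,0.29], [0.06,0.41,0.91], [0.79,0.54,-0.3]]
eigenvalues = [0.22, 0.67, 0.89]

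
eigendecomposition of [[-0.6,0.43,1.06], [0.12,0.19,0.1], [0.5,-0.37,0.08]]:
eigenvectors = [[(0.91+0j),(-0.68+0j),(-0.68-0j)], [(-0.05+0j),-0.61+0.07j,-0.61-0.07j], [-0.41+0.00j,-0.39-0.05j,-0.39+0.05j]]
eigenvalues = [(-1.1+0j), (0.38+0.03j), (0.38-0.03j)]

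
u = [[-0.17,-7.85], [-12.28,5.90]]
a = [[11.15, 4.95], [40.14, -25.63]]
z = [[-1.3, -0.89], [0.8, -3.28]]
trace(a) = -14.48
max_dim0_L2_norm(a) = 41.66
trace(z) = -4.58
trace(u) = 5.73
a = z @ u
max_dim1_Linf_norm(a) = 40.14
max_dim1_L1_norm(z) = 4.08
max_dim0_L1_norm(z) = 4.17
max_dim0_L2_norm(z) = 3.4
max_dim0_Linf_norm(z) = 3.28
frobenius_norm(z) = 3.73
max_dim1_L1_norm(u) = 18.18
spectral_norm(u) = 14.13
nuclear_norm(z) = 4.88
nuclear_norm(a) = 58.19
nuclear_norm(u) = 21.03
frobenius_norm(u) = 15.72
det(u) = -97.40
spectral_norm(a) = 48.12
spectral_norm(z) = 3.43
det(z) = 4.98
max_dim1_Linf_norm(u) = 12.28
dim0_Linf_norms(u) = [12.28, 7.85]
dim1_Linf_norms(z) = [1.3, 3.28]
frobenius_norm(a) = 49.16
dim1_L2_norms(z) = [1.58, 3.38]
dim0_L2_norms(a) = [41.66, 26.1]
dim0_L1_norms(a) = [51.29, 30.58]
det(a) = -484.47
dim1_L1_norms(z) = [2.19, 4.08]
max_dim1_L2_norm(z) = 3.38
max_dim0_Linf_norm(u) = 12.28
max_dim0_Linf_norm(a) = 40.14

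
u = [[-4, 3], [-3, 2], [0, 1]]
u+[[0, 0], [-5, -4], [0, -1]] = [[-4, 3], [-8, -2], [0, 0]]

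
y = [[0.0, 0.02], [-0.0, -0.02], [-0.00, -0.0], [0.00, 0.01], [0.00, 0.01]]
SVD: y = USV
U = [[0.63, -0.77], [-0.63, -0.52], [0.00, 0.0], [0.32, 0.26], [0.32, 0.26]]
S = [0.03, 0.0]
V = [[0.0, 1.0],[-1.00, 0.00]]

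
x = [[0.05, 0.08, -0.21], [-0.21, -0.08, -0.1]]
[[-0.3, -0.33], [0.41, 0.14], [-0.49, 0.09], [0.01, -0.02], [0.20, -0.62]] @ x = [[0.05, 0.0, 0.1], [-0.01, 0.02, -0.10], [-0.04, -0.05, 0.09], [0.00, 0.0, -0.0], [0.14, 0.07, 0.02]]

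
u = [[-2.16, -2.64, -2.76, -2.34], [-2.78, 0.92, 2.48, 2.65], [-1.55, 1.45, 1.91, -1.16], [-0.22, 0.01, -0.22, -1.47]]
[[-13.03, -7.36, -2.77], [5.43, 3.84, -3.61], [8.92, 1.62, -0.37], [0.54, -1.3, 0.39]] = u @ [[0.36, -0.01, 1.56], [2.87, 2.3, -1.15], [2.33, -0.33, 1.50], [-0.75, 0.95, -0.73]]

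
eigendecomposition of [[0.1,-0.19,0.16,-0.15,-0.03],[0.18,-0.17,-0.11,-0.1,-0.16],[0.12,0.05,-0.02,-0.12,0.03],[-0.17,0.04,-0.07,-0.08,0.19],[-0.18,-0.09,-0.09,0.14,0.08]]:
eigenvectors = [[0.28+0.00j, -0.37+0.00j, 0.29+0.39j, 0.29-0.39j, (-0.55+0j)], [0.37+0.00j, 0.37+0.00j, (0.61+0j), 0.61-0.00j, -0.24+0.00j], [(0.25+0j), (-0.05+0j), (0.04-0.47j), (0.04+0.47j), -0.09+0.00j], [-0.46+0.00j, -0.37+0.00j, 0.11-0.15j, (0.11+0.15j), (-0.79+0j)], [(-0.71+0j), -0.77+0.00j, 0.21+0.32j, 0.21-0.32j, -0.07+0.00j]]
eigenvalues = [(0.32+0j), (0.1+0j), (-0.17+0.14j), (-0.17-0.14j), (-0.18+0j)]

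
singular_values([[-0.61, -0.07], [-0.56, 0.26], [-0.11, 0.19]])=[0.85, 0.29]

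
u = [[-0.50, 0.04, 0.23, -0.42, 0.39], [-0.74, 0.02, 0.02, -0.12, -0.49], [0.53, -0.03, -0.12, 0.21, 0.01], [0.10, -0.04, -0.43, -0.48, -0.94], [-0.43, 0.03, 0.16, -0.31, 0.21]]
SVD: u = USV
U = [[-0.17,  0.57,  -0.51,  -0.21,  -0.58], [0.45,  0.49,  0.66,  -0.35,  -0.10], [-0.09,  -0.45,  -0.08,  -0.88,  -0.04], [0.87,  -0.15,  -0.47,  0.03,  -0.0], [-0.06,  0.45,  -0.29,  -0.23,  0.81]]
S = [1.27, 1.26, 0.5, 0.0, 0.0]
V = [[-0.14, -0.03, -0.32, -0.31, -0.88],[-0.87, 0.05, 0.27, -0.37, 0.17],[-0.39, 0.01, 0.12, 0.87, -0.29],[-0.07, 0.91, -0.40, 0.05, 0.11],[0.25, 0.42, 0.81, -0.10, -0.31]]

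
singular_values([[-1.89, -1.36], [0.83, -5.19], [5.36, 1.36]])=[6.12, 5.11]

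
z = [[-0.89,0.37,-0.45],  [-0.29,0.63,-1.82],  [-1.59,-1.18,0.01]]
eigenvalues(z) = [-1.41, -0.84, 2.0]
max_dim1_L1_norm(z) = 2.78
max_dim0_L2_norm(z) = 1.87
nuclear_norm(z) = 4.69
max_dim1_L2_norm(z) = 1.98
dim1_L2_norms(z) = [1.06, 1.95, 1.98]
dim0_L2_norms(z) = [1.85, 1.39, 1.87]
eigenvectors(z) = [[0.15, 0.21, -0.19], [0.67, -0.74, -0.77], [0.73, -0.63, 0.61]]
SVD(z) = [[-0.45, 0.05, -0.89], [-0.78, -0.52, 0.36], [-0.44, 0.85, 0.27]] @ diag([2.091794527313341, 2.039764790974214, 0.5561072315694879]) @ [[0.64, -0.06, 0.77], [-0.61, -0.64, 0.45], [0.47, -0.76, -0.45]]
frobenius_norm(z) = 2.97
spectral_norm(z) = 2.09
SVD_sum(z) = [[-0.59, 0.06, -0.72], [-1.03, 0.1, -1.25], [-0.59, 0.06, -0.71]] + [[-0.06, -0.07, 0.05], [0.65, 0.68, -0.48], [-1.07, -1.12, 0.79]] + [[-0.23, 0.38, 0.22], [0.09, -0.15, -0.09], [0.07, -0.11, -0.07]]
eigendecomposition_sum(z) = [[-0.54, -0.0, -0.18], [-2.4, -0.02, -0.78], [-2.6, -0.02, -0.85]] + [[-0.47, 0.11, -0.01], [1.63, -0.39, 0.02], [1.39, -0.34, 0.02]] + [[0.12, 0.26, -0.27],[0.48, 1.04, -1.06],[-0.38, -0.83, 0.84]]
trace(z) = -0.25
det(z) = 2.37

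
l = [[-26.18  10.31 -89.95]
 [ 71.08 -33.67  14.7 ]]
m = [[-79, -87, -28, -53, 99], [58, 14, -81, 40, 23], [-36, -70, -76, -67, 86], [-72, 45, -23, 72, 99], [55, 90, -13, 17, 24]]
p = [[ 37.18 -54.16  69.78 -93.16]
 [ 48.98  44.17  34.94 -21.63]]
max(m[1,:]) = 58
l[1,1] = -33.67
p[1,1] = 44.17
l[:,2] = [-89.95, 14.7]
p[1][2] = 34.94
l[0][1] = 10.31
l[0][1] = 10.31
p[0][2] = 69.78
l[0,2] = -89.95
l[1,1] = -33.67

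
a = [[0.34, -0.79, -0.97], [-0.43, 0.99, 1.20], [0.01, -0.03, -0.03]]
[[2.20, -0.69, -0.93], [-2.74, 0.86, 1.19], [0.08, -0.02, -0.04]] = a @[[-1.2,0.26,-0.48], [-2.04,0.61,2.45], [-1.03,0.31,-1.20]]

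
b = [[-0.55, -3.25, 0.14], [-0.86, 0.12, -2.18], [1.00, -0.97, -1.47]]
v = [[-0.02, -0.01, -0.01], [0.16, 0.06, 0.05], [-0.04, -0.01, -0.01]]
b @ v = [[-0.51,  -0.19,  -0.16], [0.12,  0.04,  0.04], [-0.12,  -0.05,  -0.04]]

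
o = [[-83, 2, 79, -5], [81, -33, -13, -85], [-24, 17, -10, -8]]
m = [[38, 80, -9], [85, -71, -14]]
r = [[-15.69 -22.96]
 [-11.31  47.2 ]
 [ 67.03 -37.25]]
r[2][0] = 67.03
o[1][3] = -85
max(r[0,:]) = -15.69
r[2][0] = 67.03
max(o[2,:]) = 17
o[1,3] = -85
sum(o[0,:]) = -7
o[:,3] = [-5, -85, -8]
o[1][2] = -13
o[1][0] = 81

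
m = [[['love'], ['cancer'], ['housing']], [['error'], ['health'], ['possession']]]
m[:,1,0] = ['cancer', 'health']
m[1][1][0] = 'health'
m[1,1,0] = 'health'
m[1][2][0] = 'possession'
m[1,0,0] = 'error'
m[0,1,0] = 'cancer'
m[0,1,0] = 'cancer'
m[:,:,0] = [['love', 'cancer', 'housing'], ['error', 'health', 'possession']]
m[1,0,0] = 'error'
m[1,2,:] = ['possession']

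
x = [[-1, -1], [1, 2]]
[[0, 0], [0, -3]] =x@[[0, 3], [0, -3]]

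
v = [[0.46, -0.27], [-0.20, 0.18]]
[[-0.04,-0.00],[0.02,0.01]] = v@[[-0.07, 0.04], [0.04, 0.08]]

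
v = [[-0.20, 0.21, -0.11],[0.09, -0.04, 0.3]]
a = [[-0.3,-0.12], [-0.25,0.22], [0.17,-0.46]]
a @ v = [[0.05, -0.06, -0.00], [0.07, -0.06, 0.09], [-0.08, 0.05, -0.16]]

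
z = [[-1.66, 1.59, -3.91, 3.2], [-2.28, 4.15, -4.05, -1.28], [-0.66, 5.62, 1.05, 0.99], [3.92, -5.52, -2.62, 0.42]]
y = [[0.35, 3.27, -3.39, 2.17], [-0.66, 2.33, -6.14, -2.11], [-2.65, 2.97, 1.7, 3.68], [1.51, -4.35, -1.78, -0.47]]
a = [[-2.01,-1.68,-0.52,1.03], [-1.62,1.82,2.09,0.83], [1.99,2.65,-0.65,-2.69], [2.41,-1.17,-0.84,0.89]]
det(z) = -484.44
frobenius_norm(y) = 11.48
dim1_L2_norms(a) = [2.86, 3.32, 4.32, 2.95]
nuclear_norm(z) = 22.05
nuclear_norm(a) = 11.50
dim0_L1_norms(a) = [8.03, 7.32, 4.1, 5.44]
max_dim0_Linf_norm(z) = 5.62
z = a + y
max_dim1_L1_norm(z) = 12.48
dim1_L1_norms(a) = [5.24, 6.36, 7.98, 5.31]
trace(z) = 3.96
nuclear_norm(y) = 20.19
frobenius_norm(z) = 12.58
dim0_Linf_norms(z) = [3.92, 5.62, 4.05, 3.2]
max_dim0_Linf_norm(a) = 2.69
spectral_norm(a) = 5.08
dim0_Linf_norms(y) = [2.65, 4.35, 6.14, 3.68]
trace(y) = 3.91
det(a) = 15.14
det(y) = 305.09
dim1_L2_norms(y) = [5.2, 6.93, 5.68, 4.96]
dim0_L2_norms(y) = [3.14, 6.62, 7.43, 4.79]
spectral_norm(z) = 10.03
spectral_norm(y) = 7.99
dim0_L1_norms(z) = [8.52, 16.88, 11.63, 5.89]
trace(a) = 0.05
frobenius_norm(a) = 6.82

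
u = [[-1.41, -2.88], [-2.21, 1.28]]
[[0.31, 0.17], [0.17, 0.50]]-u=[[1.72, 3.05], [2.38, -0.78]]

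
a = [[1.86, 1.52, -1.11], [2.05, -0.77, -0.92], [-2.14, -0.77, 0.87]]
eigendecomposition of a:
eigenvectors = [[-0.68,-0.43,-0.42],[-0.42,-0.08,0.90],[0.60,-0.9,-0.08]]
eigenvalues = [3.81, -0.21, -1.64]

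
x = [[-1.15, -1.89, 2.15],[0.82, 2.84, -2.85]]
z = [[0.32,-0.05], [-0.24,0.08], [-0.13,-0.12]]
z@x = [[-0.41,-0.75,0.83], [0.34,0.68,-0.74], [0.05,-0.10,0.06]]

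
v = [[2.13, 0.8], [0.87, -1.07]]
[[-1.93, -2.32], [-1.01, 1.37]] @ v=[[-6.13,0.94], [-0.96,-2.27]]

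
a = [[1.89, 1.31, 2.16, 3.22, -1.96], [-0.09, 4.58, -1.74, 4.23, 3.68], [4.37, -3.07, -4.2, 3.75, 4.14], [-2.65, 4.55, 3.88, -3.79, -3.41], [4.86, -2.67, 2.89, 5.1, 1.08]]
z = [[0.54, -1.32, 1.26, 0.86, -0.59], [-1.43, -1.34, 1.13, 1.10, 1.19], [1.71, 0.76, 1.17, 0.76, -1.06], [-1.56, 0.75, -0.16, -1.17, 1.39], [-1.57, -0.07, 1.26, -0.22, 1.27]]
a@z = [[0.89, -0.06, 3.40, 1.37, 0.14], [-21.95, -4.43, 6.99, -2.12, 17.90], [-12.78, -2.32, 1.74, -8.11, 8.69], [9.96, -2.25, 2.65, 10.86, -6.73], [1.73, 3.11, 7.03, -2.77, -0.65]]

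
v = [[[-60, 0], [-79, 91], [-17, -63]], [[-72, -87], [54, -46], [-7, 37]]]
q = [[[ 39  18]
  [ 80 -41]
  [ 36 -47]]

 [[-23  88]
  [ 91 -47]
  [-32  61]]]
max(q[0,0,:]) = 39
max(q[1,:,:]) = 91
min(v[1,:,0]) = -72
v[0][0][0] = -60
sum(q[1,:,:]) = 138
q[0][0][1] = 18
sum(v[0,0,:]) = -60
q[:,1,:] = [[80, -41], [91, -47]]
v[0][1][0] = -79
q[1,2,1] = 61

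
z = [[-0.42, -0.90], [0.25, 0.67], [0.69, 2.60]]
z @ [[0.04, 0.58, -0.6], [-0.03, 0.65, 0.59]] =[[0.01,-0.83,-0.28], [-0.01,0.58,0.25], [-0.05,2.09,1.12]]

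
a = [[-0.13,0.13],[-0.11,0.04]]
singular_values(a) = [0.21, 0.04]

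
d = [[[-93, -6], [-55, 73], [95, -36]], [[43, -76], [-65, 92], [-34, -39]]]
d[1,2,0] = -34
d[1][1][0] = -65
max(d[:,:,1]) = 92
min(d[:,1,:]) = -65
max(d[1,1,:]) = 92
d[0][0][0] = -93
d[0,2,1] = -36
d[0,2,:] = [95, -36]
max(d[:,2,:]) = 95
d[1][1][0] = -65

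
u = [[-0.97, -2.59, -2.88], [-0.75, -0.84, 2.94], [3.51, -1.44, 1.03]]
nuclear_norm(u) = 10.85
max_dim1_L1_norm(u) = 6.44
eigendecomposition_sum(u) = [[0.03+1.27j, -0.65-0.85j, -1.55+0.54j], [(0.24-1.01j), 0.35+0.80j, 1.34-0.11j], [1.51+0.03j, -1.03+0.73j, 0.57+1.86j]] + [[0.03-1.27j, -0.65+0.85j, (-1.55-0.54j)], [(0.24+1.01j), 0.35-0.80j, (1.34+0.11j)], [1.51-0.03j, -1.03-0.73j, (0.57-1.86j)]] + [[(-1.03-0j),(-1.28-0j),0.22-0.00j], [-1.22-0.00j,(-1.53-0j),(0.26-0j)], [0.50+0.00j,0.62+0.00j,(-0.11+0j)]]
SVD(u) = [[-0.75, 0.42, 0.51], [0.45, -0.25, 0.86], [0.49, 0.87, -0.00]] @ diag([4.5808496043576525, 3.7049872106916864, 2.56877143219621]) @ [[0.46, 0.19, 0.87],[0.77, -0.58, -0.28],[-0.45, -0.79, 0.41]]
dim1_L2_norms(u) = [3.99, 3.15, 3.93]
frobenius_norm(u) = 6.43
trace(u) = -0.78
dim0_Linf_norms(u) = [3.51, 2.59, 2.94]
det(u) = -43.60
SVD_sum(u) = [[-1.58, -0.65, -2.98], [0.94, 0.39, 1.78], [1.03, 0.42, 1.94]] + [[1.20,-0.90,-0.44], [-0.7,0.53,0.26], [2.48,-1.87,-0.91]] + [[-0.59, -1.04, 0.54], [-0.99, -1.75, 0.90], [0.00, 0.01, -0.0]]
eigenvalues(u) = [(0.94+3.93j), (0.94-3.93j), (-2.66+0j)]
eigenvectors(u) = [[0.02+0.57j, 0.02-0.57j, 0.61+0.00j],[0.10-0.46j, (0.1+0.46j), 0.73+0.00j],[(0.68+0j), (0.68-0j), (-0.3+0j)]]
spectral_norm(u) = 4.58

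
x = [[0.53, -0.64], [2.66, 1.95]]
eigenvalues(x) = [(1.24+1.09j), (1.24-1.09j)]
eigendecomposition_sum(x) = [[0.27+0.95j, -0.32+0.36j], [1.33-1.51j, (0.97+0.15j)]] + [[0.26-0.95j, (-0.32-0.36j)], [(1.33+1.51j), 0.97-0.15j]]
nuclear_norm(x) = 4.13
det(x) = 2.74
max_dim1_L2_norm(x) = 3.3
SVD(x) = [[-0.02, -1.00], [-1.0, 0.02]] @ diag([3.29858591949158, 0.829416018492461]) @ [[-0.81, -0.59], [-0.59, 0.81]]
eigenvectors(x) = [[(0.24-0.37j), (0.24+0.37j)], [(-0.9+0j), -0.90-0.00j]]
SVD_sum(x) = [[0.04, 0.03], [2.67, 1.94]] + [[0.49, -0.67], [-0.01, 0.01]]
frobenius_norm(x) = 3.40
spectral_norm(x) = 3.30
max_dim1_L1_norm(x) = 4.61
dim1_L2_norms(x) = [0.83, 3.3]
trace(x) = 2.48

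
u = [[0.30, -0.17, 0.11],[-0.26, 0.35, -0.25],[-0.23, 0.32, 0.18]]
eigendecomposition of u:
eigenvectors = [[(0.76+0j), 0.26+0.23j, 0.26-0.23j], [(0.59+0j), (-0.22-0.48j), -0.22+0.48j], [(-0.27+0j), (-0.78+0j), (-0.78-0j)]]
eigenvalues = [(0.13+0j), (0.35+0.26j), (0.35-0.26j)]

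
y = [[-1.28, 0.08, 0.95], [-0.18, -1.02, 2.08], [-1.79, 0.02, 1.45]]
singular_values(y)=[3.28, 1.58, 0.01]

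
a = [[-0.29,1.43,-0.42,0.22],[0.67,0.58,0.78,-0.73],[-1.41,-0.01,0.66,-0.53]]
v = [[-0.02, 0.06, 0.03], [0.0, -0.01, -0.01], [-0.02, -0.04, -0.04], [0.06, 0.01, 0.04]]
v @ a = [[0.0, 0.01, 0.08, -0.06], [0.01, -0.01, -0.01, 0.01], [0.04, -0.05, -0.05, 0.05], [-0.07, 0.09, 0.01, -0.02]]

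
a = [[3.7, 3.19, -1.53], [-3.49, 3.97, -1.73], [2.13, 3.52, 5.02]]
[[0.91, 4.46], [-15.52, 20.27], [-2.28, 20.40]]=a @ [[2.06, -1.78],[-2.05, 4.32],[0.11, 1.79]]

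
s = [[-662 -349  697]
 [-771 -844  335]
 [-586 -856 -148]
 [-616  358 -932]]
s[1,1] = -844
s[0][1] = -349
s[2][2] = -148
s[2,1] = -856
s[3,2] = -932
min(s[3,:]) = -932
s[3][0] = -616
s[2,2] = -148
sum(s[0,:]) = -314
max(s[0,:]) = 697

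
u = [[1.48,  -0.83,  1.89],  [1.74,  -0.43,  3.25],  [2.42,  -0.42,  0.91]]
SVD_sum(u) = [[1.58, -0.47, 1.89], [2.29, -0.68, 2.73], [1.44, -0.43, 1.73]] + [[-0.04,  0.0,  0.03],[-0.58,  0.06,  0.50],[0.96,  -0.09,  -0.83]] + [[-0.07,-0.37,-0.04], [0.03,0.19,0.02], [0.02,0.1,0.01]]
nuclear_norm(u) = 6.89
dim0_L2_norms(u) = [3.33, 1.02, 3.87]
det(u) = -3.19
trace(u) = 1.96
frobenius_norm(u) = 5.20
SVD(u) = [[-0.51, -0.03, -0.86], [-0.73, -0.52, 0.45], [-0.46, 0.86, 0.24]] @ diag([4.96998397647672, 1.4831050326802686, 0.4323872518971028]) @ [[-0.63, 0.19, -0.75], [0.76, -0.07, -0.65], [0.18, 0.98, 0.09]]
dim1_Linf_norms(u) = [1.89, 3.25, 2.42]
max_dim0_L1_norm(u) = 6.05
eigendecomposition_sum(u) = [[-0.48,-0.15,0.65], [-0.63,-0.2,0.86], [0.42,0.13,-0.56]] + [[7.09, -3.33, 3.13], [20.97, -9.85, 9.27], [10.15, -4.77, 4.49]] + [[-5.13, 2.65, -1.9], [-18.59, 9.62, -6.88], [-8.15, 4.22, -3.01]]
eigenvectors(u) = [[-0.54, 0.29, -0.24], [-0.7, 0.86, -0.89], [0.46, 0.42, -0.39]]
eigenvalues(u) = [-1.25, 1.73, 1.47]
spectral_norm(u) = 4.97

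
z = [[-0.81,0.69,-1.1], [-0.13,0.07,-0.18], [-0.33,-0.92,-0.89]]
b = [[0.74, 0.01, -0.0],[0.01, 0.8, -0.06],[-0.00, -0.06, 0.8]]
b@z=[[-0.6, 0.51, -0.82], [-0.09, 0.12, -0.10], [-0.26, -0.74, -0.7]]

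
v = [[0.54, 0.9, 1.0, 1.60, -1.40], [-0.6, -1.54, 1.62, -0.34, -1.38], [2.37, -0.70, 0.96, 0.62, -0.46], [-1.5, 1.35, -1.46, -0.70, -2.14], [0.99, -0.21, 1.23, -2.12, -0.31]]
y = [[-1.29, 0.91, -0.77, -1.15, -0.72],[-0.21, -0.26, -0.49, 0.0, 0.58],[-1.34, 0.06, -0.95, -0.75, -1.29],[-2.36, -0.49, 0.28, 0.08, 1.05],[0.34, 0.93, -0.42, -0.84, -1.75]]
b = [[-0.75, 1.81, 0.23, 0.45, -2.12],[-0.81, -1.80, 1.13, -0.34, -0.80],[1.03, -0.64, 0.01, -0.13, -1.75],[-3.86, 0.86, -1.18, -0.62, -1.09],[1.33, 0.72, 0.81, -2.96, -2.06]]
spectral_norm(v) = 4.07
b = v + y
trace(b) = -5.22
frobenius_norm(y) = 4.74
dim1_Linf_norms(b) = [2.12, 1.8, 1.75, 3.86, 2.96]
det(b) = -120.56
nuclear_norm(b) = 14.86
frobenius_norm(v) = 6.33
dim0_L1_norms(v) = [6.0, 4.7, 6.27, 5.38, 5.69]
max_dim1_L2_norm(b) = 4.31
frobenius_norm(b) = 7.32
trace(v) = -1.05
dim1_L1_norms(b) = [5.36, 4.88, 3.56, 7.61, 7.88]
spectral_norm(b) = 4.66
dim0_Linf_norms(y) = [2.36, 0.93, 0.95, 1.15, 1.75]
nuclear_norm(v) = 13.16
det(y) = 0.01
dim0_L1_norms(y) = [5.54, 2.65, 2.91, 2.82, 5.39]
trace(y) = -4.17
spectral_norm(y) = 3.43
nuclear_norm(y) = 8.08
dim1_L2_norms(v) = [2.57, 2.72, 2.76, 3.36, 2.67]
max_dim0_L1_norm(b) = 7.82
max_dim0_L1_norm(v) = 6.27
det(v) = -76.42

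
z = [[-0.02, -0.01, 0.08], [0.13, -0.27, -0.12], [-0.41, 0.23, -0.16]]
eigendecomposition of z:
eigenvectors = [[(-0.47+0j), (-0.16-0.21j), (-0.16+0.21j)], [(-0.75+0j), -0.31+0.40j, (-0.31-0.4j)], [(0.46+0j), (0.82+0j), 0.82-0.00j]]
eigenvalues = [(-0.11+0j), (-0.17+0.22j), (-0.17-0.22j)]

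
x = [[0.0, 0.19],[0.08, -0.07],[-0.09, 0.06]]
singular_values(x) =[0.22, 0.1]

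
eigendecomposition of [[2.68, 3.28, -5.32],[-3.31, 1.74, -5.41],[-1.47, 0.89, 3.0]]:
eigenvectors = [[0.86+0.00j,  (0.04-0.56j),  (0.04+0.56j)], [(-0.04+0j),  (0.79+0j),  0.79-0.00j], [-0.50+0.00j,  (0.1-0.22j),  0.10+0.22j]]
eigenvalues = [(5.61+0j), (0.91+3.85j), (0.91-3.85j)]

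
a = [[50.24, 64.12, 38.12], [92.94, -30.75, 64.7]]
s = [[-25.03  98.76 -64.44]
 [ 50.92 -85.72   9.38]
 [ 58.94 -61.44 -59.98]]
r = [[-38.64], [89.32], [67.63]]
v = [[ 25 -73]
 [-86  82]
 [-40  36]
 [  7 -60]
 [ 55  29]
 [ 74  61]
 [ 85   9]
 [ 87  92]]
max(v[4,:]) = 55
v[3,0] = 7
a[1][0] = 92.94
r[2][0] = 67.63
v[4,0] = 55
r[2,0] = 67.63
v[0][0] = 25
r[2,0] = 67.63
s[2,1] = -61.44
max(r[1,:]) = 89.32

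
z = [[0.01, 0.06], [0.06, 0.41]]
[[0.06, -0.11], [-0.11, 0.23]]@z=[[-0.01,-0.04], [0.01,0.09]]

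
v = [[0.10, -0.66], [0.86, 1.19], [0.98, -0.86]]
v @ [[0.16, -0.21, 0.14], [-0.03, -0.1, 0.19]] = [[0.04, 0.05, -0.11],[0.10, -0.3, 0.35],[0.18, -0.12, -0.03]]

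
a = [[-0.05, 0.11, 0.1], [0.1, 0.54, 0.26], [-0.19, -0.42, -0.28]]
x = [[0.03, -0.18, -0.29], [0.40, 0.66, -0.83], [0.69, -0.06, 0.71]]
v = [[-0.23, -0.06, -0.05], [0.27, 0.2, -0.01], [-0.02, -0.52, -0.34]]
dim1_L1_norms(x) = [0.5, 1.89, 1.46]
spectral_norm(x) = 1.24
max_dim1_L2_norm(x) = 1.13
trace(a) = 0.21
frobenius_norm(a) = 0.83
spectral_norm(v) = 0.66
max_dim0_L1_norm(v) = 0.78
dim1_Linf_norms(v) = [0.23, 0.27, 0.52]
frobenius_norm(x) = 1.54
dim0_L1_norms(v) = [0.52, 0.78, 0.4]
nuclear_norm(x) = 2.40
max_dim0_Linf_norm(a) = 0.54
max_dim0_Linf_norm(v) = 0.52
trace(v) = -0.37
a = x @ v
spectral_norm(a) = 0.82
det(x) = 0.31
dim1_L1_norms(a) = [0.26, 0.9, 0.89]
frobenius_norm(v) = 0.75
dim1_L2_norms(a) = [0.16, 0.61, 0.54]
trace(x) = 1.40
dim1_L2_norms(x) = [0.34, 1.13, 0.99]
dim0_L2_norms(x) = [0.8, 0.69, 1.13]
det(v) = 0.02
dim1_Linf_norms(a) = [0.11, 0.54, 0.42]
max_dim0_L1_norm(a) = 1.07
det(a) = 0.01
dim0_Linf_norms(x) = [0.69, 0.66, 0.83]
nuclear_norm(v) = 1.08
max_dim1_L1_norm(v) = 0.88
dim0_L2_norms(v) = [0.36, 0.56, 0.34]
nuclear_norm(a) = 0.99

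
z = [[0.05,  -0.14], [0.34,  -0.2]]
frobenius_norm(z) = 0.42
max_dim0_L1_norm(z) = 0.39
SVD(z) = [[-0.29,  -0.96], [-0.96,  0.29]] @ diag([0.41152392514942443, 0.09136771327778198]) @ [[-0.83,  0.56], [0.56,  0.83]]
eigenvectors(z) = [[(0.31+0.44j), (0.31-0.44j)],[0.84+0.00j, 0.84-0.00j]]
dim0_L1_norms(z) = [0.39, 0.34]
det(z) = 0.04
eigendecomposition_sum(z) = [[(0.03+0.12j), (-0.07-0.03j)],  [(0.17+0.07j), -0.10+0.06j]] + [[(0.03-0.12j),-0.07+0.03j], [(0.17-0.07j),-0.10-0.06j]]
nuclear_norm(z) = 0.50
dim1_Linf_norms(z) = [0.14, 0.34]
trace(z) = -0.15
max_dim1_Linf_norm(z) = 0.34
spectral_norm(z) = 0.41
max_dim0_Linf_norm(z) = 0.34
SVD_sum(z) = [[0.1, -0.07], [0.32, -0.22]] + [[-0.05, -0.07], [0.02, 0.02]]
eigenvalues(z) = [(-0.08+0.18j), (-0.08-0.18j)]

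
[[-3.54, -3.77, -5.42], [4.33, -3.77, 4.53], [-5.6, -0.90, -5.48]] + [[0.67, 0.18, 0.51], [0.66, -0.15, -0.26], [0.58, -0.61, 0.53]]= [[-2.87, -3.59, -4.91], [4.99, -3.92, 4.27], [-5.02, -1.51, -4.95]]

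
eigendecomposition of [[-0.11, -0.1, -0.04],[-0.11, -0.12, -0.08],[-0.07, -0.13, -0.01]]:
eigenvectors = [[-0.55,-0.75,0.06], [-0.68,0.45,-0.45], [-0.49,0.48,0.89]]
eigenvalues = [-0.27, -0.02, 0.05]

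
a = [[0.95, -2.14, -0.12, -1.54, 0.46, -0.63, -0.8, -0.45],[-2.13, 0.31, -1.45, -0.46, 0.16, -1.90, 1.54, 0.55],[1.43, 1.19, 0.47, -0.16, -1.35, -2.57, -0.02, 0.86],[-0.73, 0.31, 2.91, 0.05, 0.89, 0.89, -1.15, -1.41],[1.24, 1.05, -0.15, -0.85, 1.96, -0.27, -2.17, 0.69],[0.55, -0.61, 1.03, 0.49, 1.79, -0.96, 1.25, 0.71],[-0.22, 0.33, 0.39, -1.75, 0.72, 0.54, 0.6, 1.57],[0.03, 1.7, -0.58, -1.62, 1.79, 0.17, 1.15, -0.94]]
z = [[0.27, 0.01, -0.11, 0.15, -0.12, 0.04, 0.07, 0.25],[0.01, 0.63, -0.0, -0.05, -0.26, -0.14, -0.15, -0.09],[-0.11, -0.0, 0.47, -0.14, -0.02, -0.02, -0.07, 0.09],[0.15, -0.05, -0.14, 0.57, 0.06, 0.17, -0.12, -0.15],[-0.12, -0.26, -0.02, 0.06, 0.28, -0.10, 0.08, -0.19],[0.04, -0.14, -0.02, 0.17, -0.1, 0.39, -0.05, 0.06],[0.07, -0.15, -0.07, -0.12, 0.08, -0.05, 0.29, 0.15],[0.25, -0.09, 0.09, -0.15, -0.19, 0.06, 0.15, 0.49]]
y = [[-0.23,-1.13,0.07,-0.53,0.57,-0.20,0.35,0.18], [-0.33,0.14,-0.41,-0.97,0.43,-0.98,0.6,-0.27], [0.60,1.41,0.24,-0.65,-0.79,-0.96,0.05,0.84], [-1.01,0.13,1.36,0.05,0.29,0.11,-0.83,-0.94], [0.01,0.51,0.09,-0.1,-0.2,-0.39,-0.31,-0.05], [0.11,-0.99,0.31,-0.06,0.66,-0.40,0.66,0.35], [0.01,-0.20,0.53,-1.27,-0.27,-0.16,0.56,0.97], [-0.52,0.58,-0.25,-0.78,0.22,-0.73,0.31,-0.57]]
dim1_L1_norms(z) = [1.02, 1.33, 0.92, 1.41, 1.11, 0.97, 0.98, 1.47]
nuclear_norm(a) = 25.32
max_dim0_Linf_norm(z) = 0.63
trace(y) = -0.41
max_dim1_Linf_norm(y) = 1.41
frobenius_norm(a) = 9.40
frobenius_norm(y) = 4.79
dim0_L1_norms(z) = [1.02, 1.33, 0.92, 1.41, 1.11, 0.97, 0.98, 1.47]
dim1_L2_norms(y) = [1.46, 1.68, 2.25, 2.13, 0.75, 1.5, 1.81, 1.51]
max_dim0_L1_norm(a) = 9.12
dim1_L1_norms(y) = [3.26, 4.13, 5.54, 4.72, 1.66, 3.54, 3.97, 3.96]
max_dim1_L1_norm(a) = 8.5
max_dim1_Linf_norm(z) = 0.63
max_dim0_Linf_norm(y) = 1.41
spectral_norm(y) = 2.85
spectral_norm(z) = 0.88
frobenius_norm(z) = 1.55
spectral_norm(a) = 4.84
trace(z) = 3.39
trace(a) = 2.44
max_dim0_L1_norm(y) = 5.09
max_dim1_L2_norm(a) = 3.74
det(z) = 0.00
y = a @ z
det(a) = -6594.08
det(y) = -0.00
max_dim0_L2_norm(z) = 0.72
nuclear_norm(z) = 3.41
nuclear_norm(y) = 10.48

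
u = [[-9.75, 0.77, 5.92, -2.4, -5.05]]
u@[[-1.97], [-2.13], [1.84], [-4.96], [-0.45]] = [[42.64]]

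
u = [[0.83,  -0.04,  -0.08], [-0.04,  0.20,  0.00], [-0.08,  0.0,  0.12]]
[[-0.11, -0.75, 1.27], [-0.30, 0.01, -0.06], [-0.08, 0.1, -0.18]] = u @ [[-0.29, -0.89, 1.48], [-1.55, -0.13, -0.0], [-0.83, 0.21, -0.48]]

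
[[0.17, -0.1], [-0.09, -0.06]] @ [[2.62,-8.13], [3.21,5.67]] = [[0.12, -1.95], [-0.43, 0.39]]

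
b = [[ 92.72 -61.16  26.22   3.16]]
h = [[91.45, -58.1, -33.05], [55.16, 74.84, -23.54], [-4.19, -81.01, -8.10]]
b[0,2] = 26.22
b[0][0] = 92.72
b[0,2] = 26.22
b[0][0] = 92.72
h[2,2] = -8.1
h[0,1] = -58.1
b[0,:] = [92.72, -61.16, 26.22, 3.16]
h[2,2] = -8.1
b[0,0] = 92.72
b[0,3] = 3.16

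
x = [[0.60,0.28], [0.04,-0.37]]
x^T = [[0.6, 0.04], [0.28, -0.37]]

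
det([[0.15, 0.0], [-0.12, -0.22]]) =-0.033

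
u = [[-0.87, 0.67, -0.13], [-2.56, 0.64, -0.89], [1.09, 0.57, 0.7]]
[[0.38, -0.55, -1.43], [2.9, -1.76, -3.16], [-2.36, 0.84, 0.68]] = u@ [[-0.66, -0.17, 1.34], [-0.64, -0.65, -0.53], [-1.82, 2.00, -0.68]]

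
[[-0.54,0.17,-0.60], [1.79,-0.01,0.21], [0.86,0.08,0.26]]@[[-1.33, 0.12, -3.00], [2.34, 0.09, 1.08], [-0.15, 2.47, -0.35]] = [[1.21, -1.53, 2.01], [-2.44, 0.73, -5.45], [-1.00, 0.75, -2.58]]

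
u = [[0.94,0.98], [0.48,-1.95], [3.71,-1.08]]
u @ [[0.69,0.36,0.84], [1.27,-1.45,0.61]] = [[1.89, -1.08, 1.39], [-2.15, 3.00, -0.79], [1.19, 2.9, 2.46]]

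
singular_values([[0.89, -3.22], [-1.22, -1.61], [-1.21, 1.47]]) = [3.97, 1.77]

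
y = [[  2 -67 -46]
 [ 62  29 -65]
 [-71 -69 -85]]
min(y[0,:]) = -67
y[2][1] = -69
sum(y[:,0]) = -7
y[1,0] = 62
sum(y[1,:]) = 26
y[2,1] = -69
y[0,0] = 2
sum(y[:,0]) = -7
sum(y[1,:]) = 26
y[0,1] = -67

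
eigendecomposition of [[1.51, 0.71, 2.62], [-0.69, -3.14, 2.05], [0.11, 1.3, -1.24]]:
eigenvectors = [[0.08, 0.98, -0.83],  [0.91, -0.18, 0.42],  [-0.41, -0.05, 0.36]]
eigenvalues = [-4.13, 1.25, 0.01]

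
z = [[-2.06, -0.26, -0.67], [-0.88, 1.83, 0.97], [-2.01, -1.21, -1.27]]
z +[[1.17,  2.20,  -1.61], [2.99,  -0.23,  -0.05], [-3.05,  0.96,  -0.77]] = [[-0.89, 1.94, -2.28], [2.11, 1.60, 0.92], [-5.06, -0.25, -2.04]]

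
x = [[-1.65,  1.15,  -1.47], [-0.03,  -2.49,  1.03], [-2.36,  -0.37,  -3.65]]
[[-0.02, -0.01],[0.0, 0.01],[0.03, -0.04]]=x @ [[0.02, -0.0], [-0.01, 0.0], [-0.02, 0.01]]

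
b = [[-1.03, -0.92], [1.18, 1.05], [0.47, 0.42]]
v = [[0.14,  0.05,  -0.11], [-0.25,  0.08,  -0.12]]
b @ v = [[0.09, -0.13, 0.22],[-0.1, 0.14, -0.26],[-0.04, 0.06, -0.1]]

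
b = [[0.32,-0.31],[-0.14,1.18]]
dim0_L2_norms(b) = [0.35, 1.22]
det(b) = 0.33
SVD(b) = [[-0.29, 0.96], [0.96, 0.29]] @ diag([1.2401104781579713, 0.26949211855415667]) @ [[-0.18,0.98], [0.98,0.18]]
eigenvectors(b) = [[-0.99, 0.32], [-0.15, -0.95]]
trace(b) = 1.50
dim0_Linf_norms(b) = [0.32, 1.18]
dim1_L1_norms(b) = [0.63, 1.32]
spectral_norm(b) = 1.24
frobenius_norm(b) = 1.27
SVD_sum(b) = [[0.07, -0.36],[-0.22, 1.17]] + [[0.25,0.05], [0.08,0.01]]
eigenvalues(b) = [0.27, 1.23]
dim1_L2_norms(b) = [0.45, 1.19]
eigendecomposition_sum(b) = [[0.26,0.09],[0.04,0.01]] + [[0.06, -0.40], [-0.18, 1.17]]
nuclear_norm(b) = 1.51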